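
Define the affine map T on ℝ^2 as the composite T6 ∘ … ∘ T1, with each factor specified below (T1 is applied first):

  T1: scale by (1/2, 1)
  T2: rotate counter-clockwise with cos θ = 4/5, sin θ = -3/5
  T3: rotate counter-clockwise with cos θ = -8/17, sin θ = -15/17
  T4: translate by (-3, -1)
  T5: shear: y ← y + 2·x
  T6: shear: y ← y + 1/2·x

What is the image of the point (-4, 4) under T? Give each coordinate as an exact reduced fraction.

T(p) = (43/85, -427/170)

T1 scale by (1/2, 1): (-4, 4) → (-2, 4)
T2 rotate counter-clockwise with cos θ = 4/5, sin θ = -3/5: (-2, 4) → (4/5, 22/5)
T3 rotate counter-clockwise with cos θ = -8/17, sin θ = -15/17: (4/5, 22/5) → (298/85, -236/85)
T4 translate by (-3, -1): (298/85, -236/85) → (43/85, -321/85)
T5 shear: y ← y + 2·x: (43/85, -321/85) → (43/85, -47/17)
T6 shear: y ← y + 1/2·x: (43/85, -47/17) → (43/85, -427/170)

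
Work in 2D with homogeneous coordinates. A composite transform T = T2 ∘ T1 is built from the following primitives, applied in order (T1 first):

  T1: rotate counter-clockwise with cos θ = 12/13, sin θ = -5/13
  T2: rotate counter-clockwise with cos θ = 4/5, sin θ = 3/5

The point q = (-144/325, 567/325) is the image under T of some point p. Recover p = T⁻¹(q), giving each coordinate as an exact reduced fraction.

p = (0, 9/5)

T1 = [12/13 5/13 0; -5/13 12/13 0; 0 0 1]
T2·T1 = [63/65 -16/65 0; 16/65 63/65 0; 0 0 1]
det M = 1; M⁻¹ = [63/65 16/65 0; -16/65 63/65 0; 0 0 1]
M⁻¹ · (-144/325, 567/325)ᵀ = (0, 9/5)ᵀ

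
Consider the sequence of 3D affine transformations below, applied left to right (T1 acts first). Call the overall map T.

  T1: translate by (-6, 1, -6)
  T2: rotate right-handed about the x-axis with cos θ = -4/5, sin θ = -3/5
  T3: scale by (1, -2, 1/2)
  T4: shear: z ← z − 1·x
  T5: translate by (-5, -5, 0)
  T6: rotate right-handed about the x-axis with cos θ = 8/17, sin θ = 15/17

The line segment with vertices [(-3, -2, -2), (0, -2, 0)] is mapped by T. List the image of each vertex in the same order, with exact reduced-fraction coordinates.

image vertices: (-14, -327/34, 145/17), (-11, -1257/170, 393/85)

T1 translate by (-6, 1, -6): (-3, -2, -2) → (-9, -1, -8); (0, -2, 0) → (-6, -1, -6)
T2 rotate right-handed about the x-axis with cos θ = -4/5, sin θ = -3/5: (-9, -1, -8) → (-9, -4, 7); (-6, -1, -6) → (-6, -14/5, 27/5)
T3 scale by (1, -2, 1/2): (-9, -4, 7) → (-9, 8, 7/2); (-6, -14/5, 27/5) → (-6, 28/5, 27/10)
T4 shear: z ← z − 1·x: (-9, 8, 7/2) → (-9, 8, 25/2); (-6, 28/5, 27/10) → (-6, 28/5, 87/10)
T5 translate by (-5, -5, 0): (-9, 8, 25/2) → (-14, 3, 25/2); (-6, 28/5, 87/10) → (-11, 3/5, 87/10)
T6 rotate right-handed about the x-axis with cos θ = 8/17, sin θ = 15/17: (-14, 3, 25/2) → (-14, -327/34, 145/17); (-11, 3/5, 87/10) → (-11, -1257/170, 393/85)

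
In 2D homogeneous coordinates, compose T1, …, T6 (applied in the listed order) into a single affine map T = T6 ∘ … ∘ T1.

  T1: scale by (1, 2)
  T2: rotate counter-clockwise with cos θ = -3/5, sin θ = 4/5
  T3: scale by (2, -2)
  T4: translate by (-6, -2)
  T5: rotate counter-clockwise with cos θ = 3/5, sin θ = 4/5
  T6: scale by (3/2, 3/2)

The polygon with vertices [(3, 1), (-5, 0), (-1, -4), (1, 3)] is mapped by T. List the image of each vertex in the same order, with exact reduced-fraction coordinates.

T1 scale by (1, 2): (3, 1) → (3, 2); (-5, 0) → (-5, 0); (-1, -4) → (-1, -8); (1, 3) → (1, 6)
T2 rotate counter-clockwise with cos θ = -3/5, sin θ = 4/5: (3, 2) → (-17/5, 6/5); (-5, 0) → (3, -4); (-1, -8) → (7, 4); (1, 6) → (-27/5, -14/5)
T3 scale by (2, -2): (-17/5, 6/5) → (-34/5, -12/5); (3, -4) → (6, 8); (7, 4) → (14, -8); (-27/5, -14/5) → (-54/5, 28/5)
T4 translate by (-6, -2): (-34/5, -12/5) → (-64/5, -22/5); (6, 8) → (0, 6); (14, -8) → (8, -10); (-54/5, 28/5) → (-84/5, 18/5)
T5 rotate counter-clockwise with cos θ = 3/5, sin θ = 4/5: (-64/5, -22/5) → (-104/25, -322/25); (0, 6) → (-24/5, 18/5); (8, -10) → (64/5, 2/5); (-84/5, 18/5) → (-324/25, -282/25)
T6 scale by (3/2, 3/2): (-104/25, -322/25) → (-156/25, -483/25); (-24/5, 18/5) → (-36/5, 27/5); (64/5, 2/5) → (96/5, 3/5); (-324/25, -282/25) → (-486/25, -423/25)

image vertices: (-156/25, -483/25), (-36/5, 27/5), (96/5, 3/5), (-486/25, -423/25)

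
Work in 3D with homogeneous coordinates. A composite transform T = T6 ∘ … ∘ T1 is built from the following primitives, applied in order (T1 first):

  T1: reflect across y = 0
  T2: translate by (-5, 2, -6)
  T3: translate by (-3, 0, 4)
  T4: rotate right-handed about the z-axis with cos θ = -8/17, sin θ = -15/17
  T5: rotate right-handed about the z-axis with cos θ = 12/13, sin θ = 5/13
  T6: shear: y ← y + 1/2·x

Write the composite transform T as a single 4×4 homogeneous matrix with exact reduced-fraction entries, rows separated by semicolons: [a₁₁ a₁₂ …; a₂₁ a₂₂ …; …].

T1 = [1 0 0 0; 0 -1 0 0; 0 0 1 0; 0 0 0 1]
T2·T1 = [1 0 0 -5; 0 -1 0 2; 0 0 1 -6; 0 0 0 1]
T3·…·T1 = [1 0 0 -8; 0 -1 0 2; 0 0 1 -2; 0 0 0 1]
T4·…·T1 = [-8/17 -15/17 0 94/17; -15/17 8/17 0 104/17; 0 0 1 -2; 0 0 0 1]
T5·…·T1 = [-21/221 -220/221 0 608/221; -220/221 21/221 0 1718/221; 0 0 1 -2; 0 0 0 1]
T6·…·T1 = [-21/221 -220/221 0 608/221; -461/442 -89/221 0 2022/221; 0 0 1 -2; 0 0 0 1]

T = [-21/221 -220/221 0 608/221; -461/442 -89/221 0 2022/221; 0 0 1 -2; 0 0 0 1]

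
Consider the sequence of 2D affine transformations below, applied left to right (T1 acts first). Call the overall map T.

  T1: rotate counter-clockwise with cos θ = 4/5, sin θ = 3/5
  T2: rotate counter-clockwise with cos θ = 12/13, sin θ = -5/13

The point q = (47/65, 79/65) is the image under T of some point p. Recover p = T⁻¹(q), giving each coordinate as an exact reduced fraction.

p = (1, 1)

T1 = [4/5 -3/5 0; 3/5 4/5 0; 0 0 1]
T2·T1 = [63/65 -16/65 0; 16/65 63/65 0; 0 0 1]
det M = 1; M⁻¹ = [63/65 16/65 0; -16/65 63/65 0; 0 0 1]
M⁻¹ · (47/65, 79/65)ᵀ = (1, 1)ᵀ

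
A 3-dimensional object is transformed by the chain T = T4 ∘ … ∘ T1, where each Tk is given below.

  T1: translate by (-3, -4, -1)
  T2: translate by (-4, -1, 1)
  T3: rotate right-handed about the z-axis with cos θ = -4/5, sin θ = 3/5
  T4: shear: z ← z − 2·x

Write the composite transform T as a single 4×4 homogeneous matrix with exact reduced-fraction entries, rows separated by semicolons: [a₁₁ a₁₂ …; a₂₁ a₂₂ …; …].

T1 = [1 0 0 -3; 0 1 0 -4; 0 0 1 -1; 0 0 0 1]
T2·T1 = [1 0 0 -7; 0 1 0 -5; 0 0 1 0; 0 0 0 1]
T3·…·T1 = [-4/5 -3/5 0 43/5; 3/5 -4/5 0 -1/5; 0 0 1 0; 0 0 0 1]
T4·…·T1 = [-4/5 -3/5 0 43/5; 3/5 -4/5 0 -1/5; 8/5 6/5 1 -86/5; 0 0 0 1]

T = [-4/5 -3/5 0 43/5; 3/5 -4/5 0 -1/5; 8/5 6/5 1 -86/5; 0 0 0 1]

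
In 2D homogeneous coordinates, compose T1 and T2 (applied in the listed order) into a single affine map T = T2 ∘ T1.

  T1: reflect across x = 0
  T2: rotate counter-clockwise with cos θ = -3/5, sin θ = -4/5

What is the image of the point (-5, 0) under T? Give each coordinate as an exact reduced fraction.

T(p) = (-3, -4)

T1 reflect across x = 0: (-5, 0) → (5, 0)
T2 rotate counter-clockwise with cos θ = -3/5, sin θ = -4/5: (5, 0) → (-3, -4)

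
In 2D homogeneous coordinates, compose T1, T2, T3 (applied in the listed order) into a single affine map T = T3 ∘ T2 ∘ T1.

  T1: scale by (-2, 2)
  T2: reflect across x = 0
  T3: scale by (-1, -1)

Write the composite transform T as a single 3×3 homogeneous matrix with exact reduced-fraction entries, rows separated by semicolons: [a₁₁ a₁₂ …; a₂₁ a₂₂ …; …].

T = [-2 0 0; 0 -2 0; 0 0 1]

T1 = [-2 0 0; 0 2 0; 0 0 1]
T2·T1 = [2 0 0; 0 2 0; 0 0 1]
T3·…·T1 = [-2 0 0; 0 -2 0; 0 0 1]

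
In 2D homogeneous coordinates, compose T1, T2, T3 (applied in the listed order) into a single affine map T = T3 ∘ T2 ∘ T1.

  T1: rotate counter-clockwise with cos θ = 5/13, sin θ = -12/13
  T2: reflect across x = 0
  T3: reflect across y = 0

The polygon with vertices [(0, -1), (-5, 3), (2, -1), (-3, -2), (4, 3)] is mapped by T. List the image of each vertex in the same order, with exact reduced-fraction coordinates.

image vertices: (12/13, 5/13), (-11/13, -75/13), (2/13, 29/13), (3, -2), (-56/13, 33/13)

T1 rotate counter-clockwise with cos θ = 5/13, sin θ = -12/13: (0, -1) → (-12/13, -5/13); (-5, 3) → (11/13, 75/13); (2, -1) → (-2/13, -29/13); (-3, -2) → (-3, 2); (4, 3) → (56/13, -33/13)
T2 reflect across x = 0: (-12/13, -5/13) → (12/13, -5/13); (11/13, 75/13) → (-11/13, 75/13); (-2/13, -29/13) → (2/13, -29/13); (-3, 2) → (3, 2); (56/13, -33/13) → (-56/13, -33/13)
T3 reflect across y = 0: (12/13, -5/13) → (12/13, 5/13); (-11/13, 75/13) → (-11/13, -75/13); (2/13, -29/13) → (2/13, 29/13); (3, 2) → (3, -2); (-56/13, -33/13) → (-56/13, 33/13)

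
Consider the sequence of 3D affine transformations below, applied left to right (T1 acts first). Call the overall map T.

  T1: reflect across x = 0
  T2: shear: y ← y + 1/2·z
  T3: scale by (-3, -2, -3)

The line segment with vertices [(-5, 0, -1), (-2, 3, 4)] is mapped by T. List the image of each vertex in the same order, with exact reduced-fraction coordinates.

T1 reflect across x = 0: (-5, 0, -1) → (5, 0, -1); (-2, 3, 4) → (2, 3, 4)
T2 shear: y ← y + 1/2·z: (5, 0, -1) → (5, -1/2, -1); (2, 3, 4) → (2, 5, 4)
T3 scale by (-3, -2, -3): (5, -1/2, -1) → (-15, 1, 3); (2, 5, 4) → (-6, -10, -12)

image vertices: (-15, 1, 3), (-6, -10, -12)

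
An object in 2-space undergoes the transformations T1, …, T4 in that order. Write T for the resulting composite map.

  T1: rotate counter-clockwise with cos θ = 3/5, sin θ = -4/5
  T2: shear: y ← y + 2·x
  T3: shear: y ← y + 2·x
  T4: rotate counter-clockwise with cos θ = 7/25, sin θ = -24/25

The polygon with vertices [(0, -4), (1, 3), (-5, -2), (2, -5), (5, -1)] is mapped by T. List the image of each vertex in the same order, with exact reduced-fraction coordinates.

image vertices: (-1936/125, -148/125), (333/25, 19/25), (-2033/125, 6/125), (-1994/125, -217/125), (581/125, -117/125)

T1 rotate counter-clockwise with cos θ = 3/5, sin θ = -4/5: (0, -4) → (-16/5, -12/5); (1, 3) → (3, 1); (-5, -2) → (-23/5, 14/5); (2, -5) → (-14/5, -23/5); (5, -1) → (11/5, -23/5)
T2 shear: y ← y + 2·x: (-16/5, -12/5) → (-16/5, -44/5); (3, 1) → (3, 7); (-23/5, 14/5) → (-23/5, -32/5); (-14/5, -23/5) → (-14/5, -51/5); (11/5, -23/5) → (11/5, -1/5)
T3 shear: y ← y + 2·x: (-16/5, -44/5) → (-16/5, -76/5); (3, 7) → (3, 13); (-23/5, -32/5) → (-23/5, -78/5); (-14/5, -51/5) → (-14/5, -79/5); (11/5, -1/5) → (11/5, 21/5)
T4 rotate counter-clockwise with cos θ = 7/25, sin θ = -24/25: (-16/5, -76/5) → (-1936/125, -148/125); (3, 13) → (333/25, 19/25); (-23/5, -78/5) → (-2033/125, 6/125); (-14/5, -79/5) → (-1994/125, -217/125); (11/5, 21/5) → (581/125, -117/125)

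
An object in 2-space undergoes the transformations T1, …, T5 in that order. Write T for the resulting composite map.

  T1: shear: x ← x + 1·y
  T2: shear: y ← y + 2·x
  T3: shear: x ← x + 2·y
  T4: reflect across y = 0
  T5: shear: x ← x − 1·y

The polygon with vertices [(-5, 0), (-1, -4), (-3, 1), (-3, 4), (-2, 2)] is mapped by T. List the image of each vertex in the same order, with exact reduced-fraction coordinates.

image vertices: (-35, 10), (-47, 14), (-11, 3), (19, -6), (6, -2)

T1 shear: x ← x + 1·y: (-5, 0) → (-5, 0); (-1, -4) → (-5, -4); (-3, 1) → (-2, 1); (-3, 4) → (1, 4); (-2, 2) → (0, 2)
T2 shear: y ← y + 2·x: (-5, 0) → (-5, -10); (-5, -4) → (-5, -14); (-2, 1) → (-2, -3); (1, 4) → (1, 6); (0, 2) → (0, 2)
T3 shear: x ← x + 2·y: (-5, -10) → (-25, -10); (-5, -14) → (-33, -14); (-2, -3) → (-8, -3); (1, 6) → (13, 6); (0, 2) → (4, 2)
T4 reflect across y = 0: (-25, -10) → (-25, 10); (-33, -14) → (-33, 14); (-8, -3) → (-8, 3); (13, 6) → (13, -6); (4, 2) → (4, -2)
T5 shear: x ← x − 1·y: (-25, 10) → (-35, 10); (-33, 14) → (-47, 14); (-8, 3) → (-11, 3); (13, -6) → (19, -6); (4, -2) → (6, -2)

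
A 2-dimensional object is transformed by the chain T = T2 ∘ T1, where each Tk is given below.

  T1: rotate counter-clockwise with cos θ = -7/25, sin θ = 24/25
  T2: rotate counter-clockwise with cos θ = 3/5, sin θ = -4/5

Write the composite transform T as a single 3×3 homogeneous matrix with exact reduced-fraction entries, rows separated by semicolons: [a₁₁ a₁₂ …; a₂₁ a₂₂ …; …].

T = [3/5 -4/5 0; 4/5 3/5 0; 0 0 1]

T1 = [-7/25 -24/25 0; 24/25 -7/25 0; 0 0 1]
T2·T1 = [3/5 -4/5 0; 4/5 3/5 0; 0 0 1]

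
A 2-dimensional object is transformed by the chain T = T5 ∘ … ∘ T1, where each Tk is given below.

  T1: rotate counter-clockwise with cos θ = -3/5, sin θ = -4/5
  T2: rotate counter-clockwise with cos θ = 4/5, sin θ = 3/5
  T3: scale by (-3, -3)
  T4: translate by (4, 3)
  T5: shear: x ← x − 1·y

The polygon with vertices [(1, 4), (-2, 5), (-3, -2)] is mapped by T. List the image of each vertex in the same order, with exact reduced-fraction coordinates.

T1 rotate counter-clockwise with cos θ = -3/5, sin θ = -4/5: (1, 4) → (13/5, -16/5); (-2, 5) → (26/5, -7/5); (-3, -2) → (1/5, 18/5)
T2 rotate counter-clockwise with cos θ = 4/5, sin θ = 3/5: (13/5, -16/5) → (4, -1); (26/5, -7/5) → (5, 2); (1/5, 18/5) → (-2, 3)
T3 scale by (-3, -3): (4, -1) → (-12, 3); (5, 2) → (-15, -6); (-2, 3) → (6, -9)
T4 translate by (4, 3): (-12, 3) → (-8, 6); (-15, -6) → (-11, -3); (6, -9) → (10, -6)
T5 shear: x ← x − 1·y: (-8, 6) → (-14, 6); (-11, -3) → (-8, -3); (10, -6) → (16, -6)

image vertices: (-14, 6), (-8, -3), (16, -6)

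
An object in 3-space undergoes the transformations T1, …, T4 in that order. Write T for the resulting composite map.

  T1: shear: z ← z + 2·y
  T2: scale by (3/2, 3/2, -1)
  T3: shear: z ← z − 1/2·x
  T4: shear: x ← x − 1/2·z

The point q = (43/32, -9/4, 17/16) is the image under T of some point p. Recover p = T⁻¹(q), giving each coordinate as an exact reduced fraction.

p = (5/4, -3/2, 1)

T1 = [1 0 0 0; 0 1 0 0; 0 2 1 0; 0 0 0 1]
T2·T1 = [3/2 0 0 0; 0 3/2 0 0; 0 -2 -1 0; 0 0 0 1]
T3·…·T1 = [3/2 0 0 0; 0 3/2 0 0; -3/4 -2 -1 0; 0 0 0 1]
T4·…·T1 = [15/8 1 1/2 0; 0 3/2 0 0; -3/4 -2 -1 0; 0 0 0 1]
det M = -9/4; M⁻¹ = [2/3 0 1/3 0; 0 2/3 0 0; -1/2 -4/3 -5/4 0; 0 0 0 1]
M⁻¹ · (43/32, -9/4, 17/16)ᵀ = (5/4, -3/2, 1)ᵀ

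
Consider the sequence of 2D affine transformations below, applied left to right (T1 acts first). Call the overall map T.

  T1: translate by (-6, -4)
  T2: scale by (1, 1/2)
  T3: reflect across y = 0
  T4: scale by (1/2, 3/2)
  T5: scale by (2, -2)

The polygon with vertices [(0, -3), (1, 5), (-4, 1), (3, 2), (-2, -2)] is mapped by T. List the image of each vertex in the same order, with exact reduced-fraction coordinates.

T1 translate by (-6, -4): (0, -3) → (-6, -7); (1, 5) → (-5, 1); (-4, 1) → (-10, -3); (3, 2) → (-3, -2); (-2, -2) → (-8, -6)
T2 scale by (1, 1/2): (-6, -7) → (-6, -7/2); (-5, 1) → (-5, 1/2); (-10, -3) → (-10, -3/2); (-3, -2) → (-3, -1); (-8, -6) → (-8, -3)
T3 reflect across y = 0: (-6, -7/2) → (-6, 7/2); (-5, 1/2) → (-5, -1/2); (-10, -3/2) → (-10, 3/2); (-3, -1) → (-3, 1); (-8, -3) → (-8, 3)
T4 scale by (1/2, 3/2): (-6, 7/2) → (-3, 21/4); (-5, -1/2) → (-5/2, -3/4); (-10, 3/2) → (-5, 9/4); (-3, 1) → (-3/2, 3/2); (-8, 3) → (-4, 9/2)
T5 scale by (2, -2): (-3, 21/4) → (-6, -21/2); (-5/2, -3/4) → (-5, 3/2); (-5, 9/4) → (-10, -9/2); (-3/2, 3/2) → (-3, -3); (-4, 9/2) → (-8, -9)

image vertices: (-6, -21/2), (-5, 3/2), (-10, -9/2), (-3, -3), (-8, -9)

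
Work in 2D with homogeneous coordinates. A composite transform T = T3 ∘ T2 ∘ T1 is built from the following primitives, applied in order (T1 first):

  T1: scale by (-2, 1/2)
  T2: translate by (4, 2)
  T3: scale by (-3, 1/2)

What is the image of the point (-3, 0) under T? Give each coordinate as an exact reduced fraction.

T1 scale by (-2, 1/2): (-3, 0) → (6, 0)
T2 translate by (4, 2): (6, 0) → (10, 2)
T3 scale by (-3, 1/2): (10, 2) → (-30, 1)

T(p) = (-30, 1)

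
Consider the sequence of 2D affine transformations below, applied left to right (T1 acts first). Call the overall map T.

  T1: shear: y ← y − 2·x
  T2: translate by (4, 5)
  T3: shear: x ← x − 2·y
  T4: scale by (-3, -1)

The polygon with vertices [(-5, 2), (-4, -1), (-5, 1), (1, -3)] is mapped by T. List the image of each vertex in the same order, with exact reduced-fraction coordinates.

image vertices: (105, -17), (72, -12), (99, -16), (-15, 0)

T1 shear: y ← y − 2·x: (-5, 2) → (-5, 12); (-4, -1) → (-4, 7); (-5, 1) → (-5, 11); (1, -3) → (1, -5)
T2 translate by (4, 5): (-5, 12) → (-1, 17); (-4, 7) → (0, 12); (-5, 11) → (-1, 16); (1, -5) → (5, 0)
T3 shear: x ← x − 2·y: (-1, 17) → (-35, 17); (0, 12) → (-24, 12); (-1, 16) → (-33, 16); (5, 0) → (5, 0)
T4 scale by (-3, -1): (-35, 17) → (105, -17); (-24, 12) → (72, -12); (-33, 16) → (99, -16); (5, 0) → (-15, 0)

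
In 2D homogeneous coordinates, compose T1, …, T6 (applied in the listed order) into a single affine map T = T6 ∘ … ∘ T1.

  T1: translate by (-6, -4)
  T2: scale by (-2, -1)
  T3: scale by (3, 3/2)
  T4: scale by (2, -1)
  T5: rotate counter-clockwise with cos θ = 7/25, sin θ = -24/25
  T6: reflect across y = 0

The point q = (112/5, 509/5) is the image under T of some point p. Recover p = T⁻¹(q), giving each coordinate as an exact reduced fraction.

p = (-8/3, -2/3)

T1 = [1 0 -6; 0 1 -4; 0 0 1]
T2·T1 = [-2 0 12; 0 -1 4; 0 0 1]
T3·…·T1 = [-6 0 36; 0 -3/2 6; 0 0 1]
T4·…·T1 = [-12 0 72; 0 3/2 -6; 0 0 1]
T5·…·T1 = [-84/25 36/25 72/5; 288/25 21/50 -354/5; 0 0 1]
T6·…·T1 = [-84/25 36/25 72/5; -288/25 -21/50 354/5; 0 0 1]
det M = 18; M⁻¹ = [-7/300 -2/25 6; 16/25 -14/75 4; 0 0 1]
M⁻¹ · (112/5, 509/5)ᵀ = (-8/3, -2/3)ᵀ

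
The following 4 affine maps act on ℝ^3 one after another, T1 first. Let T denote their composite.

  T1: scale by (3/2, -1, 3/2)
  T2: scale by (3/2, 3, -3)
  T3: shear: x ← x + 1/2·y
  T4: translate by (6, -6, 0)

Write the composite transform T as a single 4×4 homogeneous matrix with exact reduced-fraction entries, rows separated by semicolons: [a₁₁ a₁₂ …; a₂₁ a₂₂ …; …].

T = [9/4 -3/2 0 6; 0 -3 0 -6; 0 0 -9/2 0; 0 0 0 1]

T1 = [3/2 0 0 0; 0 -1 0 0; 0 0 3/2 0; 0 0 0 1]
T2·T1 = [9/4 0 0 0; 0 -3 0 0; 0 0 -9/2 0; 0 0 0 1]
T3·…·T1 = [9/4 -3/2 0 0; 0 -3 0 0; 0 0 -9/2 0; 0 0 0 1]
T4·…·T1 = [9/4 -3/2 0 6; 0 -3 0 -6; 0 0 -9/2 0; 0 0 0 1]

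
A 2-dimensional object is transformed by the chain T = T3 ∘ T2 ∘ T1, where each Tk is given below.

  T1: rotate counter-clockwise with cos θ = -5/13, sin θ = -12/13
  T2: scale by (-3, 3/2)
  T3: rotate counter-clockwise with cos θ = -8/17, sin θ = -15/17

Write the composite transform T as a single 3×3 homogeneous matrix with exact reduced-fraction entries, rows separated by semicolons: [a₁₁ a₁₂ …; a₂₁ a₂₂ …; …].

T1 = [-5/13 12/13 0; -12/13 -5/13 0; 0 0 1]
T2·T1 = [15/13 -36/13 0; -18/13 -15/26 0; 0 0 1]
T3·…·T1 = [-30/17 27/34 0; -81/221 600/221 0; 0 0 1]

T = [-30/17 27/34 0; -81/221 600/221 0; 0 0 1]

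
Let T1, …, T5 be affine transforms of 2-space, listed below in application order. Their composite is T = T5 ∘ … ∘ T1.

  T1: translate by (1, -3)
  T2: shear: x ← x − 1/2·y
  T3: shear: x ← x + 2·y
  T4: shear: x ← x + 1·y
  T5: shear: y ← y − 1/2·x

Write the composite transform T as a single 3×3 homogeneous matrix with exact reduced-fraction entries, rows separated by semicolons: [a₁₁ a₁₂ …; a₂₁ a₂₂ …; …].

T = [1 5/2 -13/2; -1/2 -1/4 1/4; 0 0 1]

T1 = [1 0 1; 0 1 -3; 0 0 1]
T2·T1 = [1 -1/2 5/2; 0 1 -3; 0 0 1]
T3·…·T1 = [1 3/2 -7/2; 0 1 -3; 0 0 1]
T4·…·T1 = [1 5/2 -13/2; 0 1 -3; 0 0 1]
T5·…·T1 = [1 5/2 -13/2; -1/2 -1/4 1/4; 0 0 1]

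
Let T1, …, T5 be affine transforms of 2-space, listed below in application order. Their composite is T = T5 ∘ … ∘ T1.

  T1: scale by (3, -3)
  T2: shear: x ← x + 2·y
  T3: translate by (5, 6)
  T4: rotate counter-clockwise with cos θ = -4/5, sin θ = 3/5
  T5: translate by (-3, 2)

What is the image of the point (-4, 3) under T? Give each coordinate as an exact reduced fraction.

T1 scale by (3, -3): (-4, 3) → (-12, -9)
T2 shear: x ← x + 2·y: (-12, -9) → (-30, -9)
T3 translate by (5, 6): (-30, -9) → (-25, -3)
T4 rotate counter-clockwise with cos θ = -4/5, sin θ = 3/5: (-25, -3) → (109/5, -63/5)
T5 translate by (-3, 2): (109/5, -63/5) → (94/5, -53/5)

T(p) = (94/5, -53/5)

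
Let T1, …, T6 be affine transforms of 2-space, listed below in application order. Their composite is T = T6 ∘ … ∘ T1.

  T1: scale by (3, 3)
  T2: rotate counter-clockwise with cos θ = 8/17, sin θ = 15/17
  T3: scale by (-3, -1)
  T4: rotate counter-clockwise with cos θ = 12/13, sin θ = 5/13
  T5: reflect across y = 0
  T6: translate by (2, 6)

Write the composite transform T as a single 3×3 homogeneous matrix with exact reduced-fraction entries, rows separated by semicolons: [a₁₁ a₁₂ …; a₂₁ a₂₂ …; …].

T1 = [3 0 0; 0 3 0; 0 0 1]
T2·T1 = [24/17 -45/17 0; 45/17 24/17 0; 0 0 1]
T3·…·T1 = [-72/17 135/17 0; -45/17 -24/17 0; 0 0 1]
T4·…·T1 = [-639/221 1740/221 0; -900/221 387/221 0; 0 0 1]
T5·…·T1 = [-639/221 1740/221 0; 900/221 -387/221 0; 0 0 1]
T6·…·T1 = [-639/221 1740/221 2; 900/221 -387/221 6; 0 0 1]

T = [-639/221 1740/221 2; 900/221 -387/221 6; 0 0 1]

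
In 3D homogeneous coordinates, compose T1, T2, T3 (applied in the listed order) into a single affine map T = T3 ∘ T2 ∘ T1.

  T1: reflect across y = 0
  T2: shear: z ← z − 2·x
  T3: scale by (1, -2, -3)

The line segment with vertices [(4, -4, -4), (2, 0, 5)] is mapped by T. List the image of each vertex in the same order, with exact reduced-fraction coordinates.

image vertices: (4, -8, 36), (2, 0, -3)

T1 reflect across y = 0: (4, -4, -4) → (4, 4, -4); (2, 0, 5) → (2, 0, 5)
T2 shear: z ← z − 2·x: (4, 4, -4) → (4, 4, -12); (2, 0, 5) → (2, 0, 1)
T3 scale by (1, -2, -3): (4, 4, -12) → (4, -8, 36); (2, 0, 1) → (2, 0, -3)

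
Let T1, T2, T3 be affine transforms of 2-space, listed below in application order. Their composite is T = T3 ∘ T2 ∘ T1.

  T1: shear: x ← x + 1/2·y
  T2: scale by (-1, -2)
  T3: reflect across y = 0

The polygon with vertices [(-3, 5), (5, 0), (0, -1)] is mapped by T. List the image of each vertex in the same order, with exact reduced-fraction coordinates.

T1 shear: x ← x + 1/2·y: (-3, 5) → (-1/2, 5); (5, 0) → (5, 0); (0, -1) → (-1/2, -1)
T2 scale by (-1, -2): (-1/2, 5) → (1/2, -10); (5, 0) → (-5, 0); (-1/2, -1) → (1/2, 2)
T3 reflect across y = 0: (1/2, -10) → (1/2, 10); (-5, 0) → (-5, 0); (1/2, 2) → (1/2, -2)

image vertices: (1/2, 10), (-5, 0), (1/2, -2)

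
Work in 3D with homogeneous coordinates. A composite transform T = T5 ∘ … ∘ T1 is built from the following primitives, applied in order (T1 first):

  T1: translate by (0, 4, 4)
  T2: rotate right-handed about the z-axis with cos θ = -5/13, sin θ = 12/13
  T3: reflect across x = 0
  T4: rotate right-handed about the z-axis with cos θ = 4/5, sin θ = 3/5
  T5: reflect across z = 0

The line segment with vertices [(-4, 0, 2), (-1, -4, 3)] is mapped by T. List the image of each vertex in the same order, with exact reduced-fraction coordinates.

T1 translate by (0, 4, 4): (-4, 0, 2) → (-4, 4, 6); (-1, -4, 3) → (-1, 0, 7)
T2 rotate right-handed about the z-axis with cos θ = -5/13, sin θ = 12/13: (-4, 4, 6) → (-28/13, -68/13, 6); (-1, 0, 7) → (5/13, -12/13, 7)
T3 reflect across x = 0: (-28/13, -68/13, 6) → (28/13, -68/13, 6); (5/13, -12/13, 7) → (-5/13, -12/13, 7)
T4 rotate right-handed about the z-axis with cos θ = 4/5, sin θ = 3/5: (28/13, -68/13, 6) → (316/65, -188/65, 6); (-5/13, -12/13, 7) → (16/65, -63/65, 7)
T5 reflect across z = 0: (316/65, -188/65, 6) → (316/65, -188/65, -6); (16/65, -63/65, 7) → (16/65, -63/65, -7)

image vertices: (316/65, -188/65, -6), (16/65, -63/65, -7)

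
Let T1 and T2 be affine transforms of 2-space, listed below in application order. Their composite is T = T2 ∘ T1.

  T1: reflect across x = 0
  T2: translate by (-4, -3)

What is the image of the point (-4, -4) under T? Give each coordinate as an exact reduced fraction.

T1 reflect across x = 0: (-4, -4) → (4, -4)
T2 translate by (-4, -3): (4, -4) → (0, -7)

T(p) = (0, -7)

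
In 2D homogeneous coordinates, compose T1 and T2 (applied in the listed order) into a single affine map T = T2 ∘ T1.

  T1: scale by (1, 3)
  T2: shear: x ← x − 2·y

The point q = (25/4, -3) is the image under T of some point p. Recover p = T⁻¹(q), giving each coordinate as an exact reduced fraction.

T1 = [1 0 0; 0 3 0; 0 0 1]
T2·T1 = [1 -6 0; 0 3 0; 0 0 1]
det M = 3; M⁻¹ = [1 2 0; 0 1/3 0; 0 0 1]
M⁻¹ · (25/4, -3)ᵀ = (1/4, -1)ᵀ

p = (1/4, -1)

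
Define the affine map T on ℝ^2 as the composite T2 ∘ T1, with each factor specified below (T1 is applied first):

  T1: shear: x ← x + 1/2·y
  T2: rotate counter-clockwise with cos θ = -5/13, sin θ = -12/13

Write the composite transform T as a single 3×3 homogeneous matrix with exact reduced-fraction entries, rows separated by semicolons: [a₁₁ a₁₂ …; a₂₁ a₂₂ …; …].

T = [-5/13 19/26 0; -12/13 -11/13 0; 0 0 1]

T1 = [1 1/2 0; 0 1 0; 0 0 1]
T2·T1 = [-5/13 19/26 0; -12/13 -11/13 0; 0 0 1]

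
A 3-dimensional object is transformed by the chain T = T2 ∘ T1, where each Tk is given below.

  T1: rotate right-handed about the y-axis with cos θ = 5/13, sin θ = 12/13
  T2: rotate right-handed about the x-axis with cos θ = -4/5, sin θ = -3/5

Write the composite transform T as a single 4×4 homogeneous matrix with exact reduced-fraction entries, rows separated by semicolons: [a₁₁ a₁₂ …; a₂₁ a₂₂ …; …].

T1 = [5/13 0 12/13 0; 0 1 0 0; -12/13 0 5/13 0; 0 0 0 1]
T2·T1 = [5/13 0 12/13 0; -36/65 -4/5 3/13 0; 48/65 -3/5 -4/13 0; 0 0 0 1]

T = [5/13 0 12/13 0; -36/65 -4/5 3/13 0; 48/65 -3/5 -4/13 0; 0 0 0 1]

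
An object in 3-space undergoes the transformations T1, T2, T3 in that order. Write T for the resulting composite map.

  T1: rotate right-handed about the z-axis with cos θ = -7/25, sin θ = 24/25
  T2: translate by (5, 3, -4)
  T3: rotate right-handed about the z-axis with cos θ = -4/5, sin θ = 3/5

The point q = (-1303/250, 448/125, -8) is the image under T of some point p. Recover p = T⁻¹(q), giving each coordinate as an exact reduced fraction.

p = (-3, -1/2, -4)

T1 = [-7/25 -24/25 0 0; 24/25 -7/25 0 0; 0 0 1 0; 0 0 0 1]
T2·T1 = [-7/25 -24/25 0 5; 24/25 -7/25 0 3; 0 0 1 -4; 0 0 0 1]
T3·…·T1 = [-44/125 117/125 0 -29/5; -117/125 -44/125 0 3/5; 0 0 1 -4; 0 0 0 1]
det M = 1; M⁻¹ = [-44/125 -117/125 0 -37/25; 117/125 -44/125 0 141/25; 0 0 1 4; 0 0 0 1]
M⁻¹ · (-1303/250, 448/125, -8)ᵀ = (-3, -1/2, -4)ᵀ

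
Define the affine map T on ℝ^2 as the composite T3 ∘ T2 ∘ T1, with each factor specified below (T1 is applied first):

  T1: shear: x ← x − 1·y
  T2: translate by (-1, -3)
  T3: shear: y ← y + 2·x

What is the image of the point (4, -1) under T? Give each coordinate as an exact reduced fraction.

T(p) = (4, 4)

T1 shear: x ← x − 1·y: (4, -1) → (5, -1)
T2 translate by (-1, -3): (5, -1) → (4, -4)
T3 shear: y ← y + 2·x: (4, -4) → (4, 4)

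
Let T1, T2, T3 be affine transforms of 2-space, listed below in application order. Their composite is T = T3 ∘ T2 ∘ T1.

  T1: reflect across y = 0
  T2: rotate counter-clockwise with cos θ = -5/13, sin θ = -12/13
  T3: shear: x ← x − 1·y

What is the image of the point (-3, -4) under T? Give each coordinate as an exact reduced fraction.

T(p) = (47/13, 16/13)

T1 reflect across y = 0: (-3, -4) → (-3, 4)
T2 rotate counter-clockwise with cos θ = -5/13, sin θ = -12/13: (-3, 4) → (63/13, 16/13)
T3 shear: x ← x − 1·y: (63/13, 16/13) → (47/13, 16/13)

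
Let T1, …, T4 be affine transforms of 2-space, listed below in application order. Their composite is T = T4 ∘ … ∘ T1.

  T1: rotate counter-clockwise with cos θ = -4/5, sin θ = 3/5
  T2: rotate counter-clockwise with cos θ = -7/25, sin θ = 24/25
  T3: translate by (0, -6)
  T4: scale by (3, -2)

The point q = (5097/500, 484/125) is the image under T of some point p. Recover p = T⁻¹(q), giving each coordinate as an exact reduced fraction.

T1 = [-4/5 -3/5 0; 3/5 -4/5 0; 0 0 1]
T2·T1 = [-44/125 117/125 0; -117/125 -44/125 0; 0 0 1]
T3·…·T1 = [-44/125 117/125 0; -117/125 -44/125 -6; 0 0 1]
T4·…·T1 = [-132/125 351/125 0; 234/125 88/125 12; 0 0 1]
det M = -6; M⁻¹ = [-44/375 117/250 -702/125; 39/125 22/125 -264/125; 0 0 1]
M⁻¹ · (5097/500, 484/125)ᵀ = (-5, 7/4)ᵀ

p = (-5, 7/4)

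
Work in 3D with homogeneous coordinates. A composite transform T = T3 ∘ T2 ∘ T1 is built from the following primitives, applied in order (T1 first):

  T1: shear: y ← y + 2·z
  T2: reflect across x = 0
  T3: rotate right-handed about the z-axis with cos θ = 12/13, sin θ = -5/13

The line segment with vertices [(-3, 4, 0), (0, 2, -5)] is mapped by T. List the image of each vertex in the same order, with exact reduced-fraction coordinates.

T1 shear: y ← y + 2·z: (-3, 4, 0) → (-3, 4, 0); (0, 2, -5) → (0, -8, -5)
T2 reflect across x = 0: (-3, 4, 0) → (3, 4, 0); (0, -8, -5) → (0, -8, -5)
T3 rotate right-handed about the z-axis with cos θ = 12/13, sin θ = -5/13: (3, 4, 0) → (56/13, 33/13, 0); (0, -8, -5) → (-40/13, -96/13, -5)

image vertices: (56/13, 33/13, 0), (-40/13, -96/13, -5)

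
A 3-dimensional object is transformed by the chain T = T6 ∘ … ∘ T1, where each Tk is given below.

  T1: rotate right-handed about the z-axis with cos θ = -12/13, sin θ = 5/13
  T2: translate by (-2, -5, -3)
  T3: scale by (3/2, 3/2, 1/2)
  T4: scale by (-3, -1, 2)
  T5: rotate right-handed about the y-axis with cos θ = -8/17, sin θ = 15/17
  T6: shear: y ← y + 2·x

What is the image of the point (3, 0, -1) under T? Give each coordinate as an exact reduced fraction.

T1 rotate right-handed about the z-axis with cos θ = -12/13, sin θ = 5/13: (3, 0, -1) → (-36/13, 15/13, -1)
T2 translate by (-2, -5, -3): (-36/13, 15/13, -1) → (-62/13, -50/13, -4)
T3 scale by (3/2, 3/2, 1/2): (-62/13, -50/13, -4) → (-93/13, -75/13, -2)
T4 scale by (-3, -1, 2): (-93/13, -75/13, -2) → (279/13, 75/13, -4)
T5 rotate right-handed about the y-axis with cos θ = -8/17, sin θ = 15/17: (279/13, 75/13, -4) → (-3012/221, 75/13, -3769/221)
T6 shear: y ← y + 2·x: (-3012/221, 75/13, -3769/221) → (-3012/221, -4749/221, -3769/221)

T(p) = (-3012/221, -4749/221, -3769/221)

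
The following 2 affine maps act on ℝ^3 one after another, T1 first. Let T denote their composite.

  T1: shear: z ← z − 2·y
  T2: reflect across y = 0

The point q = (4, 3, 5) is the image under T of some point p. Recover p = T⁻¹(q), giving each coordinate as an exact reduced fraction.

T1 = [1 0 0 0; 0 1 0 0; 0 -2 1 0; 0 0 0 1]
T2·T1 = [1 0 0 0; 0 -1 0 0; 0 -2 1 0; 0 0 0 1]
det M = -1; M⁻¹ = [1 0 0 0; 0 -1 0 0; 0 -2 1 0; 0 0 0 1]
M⁻¹ · (4, 3, 5)ᵀ = (4, -3, -1)ᵀ

p = (4, -3, -1)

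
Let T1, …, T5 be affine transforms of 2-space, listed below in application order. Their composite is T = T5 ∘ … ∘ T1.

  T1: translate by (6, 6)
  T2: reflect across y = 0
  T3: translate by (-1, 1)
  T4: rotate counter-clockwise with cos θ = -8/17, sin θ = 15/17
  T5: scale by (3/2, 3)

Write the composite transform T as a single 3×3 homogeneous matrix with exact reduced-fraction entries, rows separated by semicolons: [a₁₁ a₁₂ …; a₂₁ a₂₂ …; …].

T1 = [1 0 6; 0 1 6; 0 0 1]
T2·T1 = [1 0 6; 0 -1 -6; 0 0 1]
T3·…·T1 = [1 0 5; 0 -1 -5; 0 0 1]
T4·…·T1 = [-8/17 15/17 35/17; 15/17 8/17 115/17; 0 0 1]
T5·…·T1 = [-12/17 45/34 105/34; 45/17 24/17 345/17; 0 0 1]

T = [-12/17 45/34 105/34; 45/17 24/17 345/17; 0 0 1]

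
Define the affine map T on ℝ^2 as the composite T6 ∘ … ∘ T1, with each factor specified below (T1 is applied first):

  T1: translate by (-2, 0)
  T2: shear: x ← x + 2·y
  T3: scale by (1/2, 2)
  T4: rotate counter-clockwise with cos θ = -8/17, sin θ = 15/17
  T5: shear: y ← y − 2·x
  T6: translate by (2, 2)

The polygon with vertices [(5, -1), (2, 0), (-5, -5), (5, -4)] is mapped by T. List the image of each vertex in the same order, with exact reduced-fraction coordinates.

image vertices: (60/17, 11/34), (2, 2), (252/17, -899/34), (174/17, -439/34)

T1 translate by (-2, 0): (5, -1) → (3, -1); (2, 0) → (0, 0); (-5, -5) → (-7, -5); (5, -4) → (3, -4)
T2 shear: x ← x + 2·y: (3, -1) → (1, -1); (0, 0) → (0, 0); (-7, -5) → (-17, -5); (3, -4) → (-5, -4)
T3 scale by (1/2, 2): (1, -1) → (1/2, -2); (0, 0) → (0, 0); (-17, -5) → (-17/2, -10); (-5, -4) → (-5/2, -8)
T4 rotate counter-clockwise with cos θ = -8/17, sin θ = 15/17: (1/2, -2) → (26/17, 47/34); (0, 0) → (0, 0); (-17/2, -10) → (218/17, -95/34); (-5/2, -8) → (140/17, 53/34)
T5 shear: y ← y − 2·x: (26/17, 47/34) → (26/17, -57/34); (0, 0) → (0, 0); (218/17, -95/34) → (218/17, -967/34); (140/17, 53/34) → (140/17, -507/34)
T6 translate by (2, 2): (26/17, -57/34) → (60/17, 11/34); (0, 0) → (2, 2); (218/17, -967/34) → (252/17, -899/34); (140/17, -507/34) → (174/17, -439/34)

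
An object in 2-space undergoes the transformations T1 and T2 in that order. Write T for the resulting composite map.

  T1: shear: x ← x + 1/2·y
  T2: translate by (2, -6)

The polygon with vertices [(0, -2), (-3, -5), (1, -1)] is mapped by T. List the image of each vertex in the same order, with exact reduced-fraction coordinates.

image vertices: (1, -8), (-7/2, -11), (5/2, -7)

T1 shear: x ← x + 1/2·y: (0, -2) → (-1, -2); (-3, -5) → (-11/2, -5); (1, -1) → (1/2, -1)
T2 translate by (2, -6): (-1, -2) → (1, -8); (-11/2, -5) → (-7/2, -11); (1/2, -1) → (5/2, -7)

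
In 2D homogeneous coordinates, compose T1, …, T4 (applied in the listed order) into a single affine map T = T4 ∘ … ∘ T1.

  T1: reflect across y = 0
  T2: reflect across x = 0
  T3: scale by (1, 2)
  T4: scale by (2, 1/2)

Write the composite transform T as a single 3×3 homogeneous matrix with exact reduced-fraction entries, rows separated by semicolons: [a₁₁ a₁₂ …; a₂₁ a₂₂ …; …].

T = [-2 0 0; 0 -1 0; 0 0 1]

T1 = [1 0 0; 0 -1 0; 0 0 1]
T2·T1 = [-1 0 0; 0 -1 0; 0 0 1]
T3·…·T1 = [-1 0 0; 0 -2 0; 0 0 1]
T4·…·T1 = [-2 0 0; 0 -1 0; 0 0 1]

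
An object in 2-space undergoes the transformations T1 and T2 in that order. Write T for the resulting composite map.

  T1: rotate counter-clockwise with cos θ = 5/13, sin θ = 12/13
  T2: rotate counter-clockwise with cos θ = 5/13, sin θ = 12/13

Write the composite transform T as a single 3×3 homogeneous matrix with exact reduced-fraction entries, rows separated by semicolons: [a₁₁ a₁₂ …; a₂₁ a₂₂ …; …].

T1 = [5/13 -12/13 0; 12/13 5/13 0; 0 0 1]
T2·T1 = [-119/169 -120/169 0; 120/169 -119/169 0; 0 0 1]

T = [-119/169 -120/169 0; 120/169 -119/169 0; 0 0 1]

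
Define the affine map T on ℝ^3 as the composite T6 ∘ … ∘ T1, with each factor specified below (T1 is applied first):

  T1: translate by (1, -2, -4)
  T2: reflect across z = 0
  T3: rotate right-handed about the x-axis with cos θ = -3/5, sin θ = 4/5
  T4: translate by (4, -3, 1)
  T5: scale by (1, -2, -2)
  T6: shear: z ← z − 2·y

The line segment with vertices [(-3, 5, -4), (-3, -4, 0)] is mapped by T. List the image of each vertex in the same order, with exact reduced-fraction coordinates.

image vertices: (2, 112/5, -42), (2, 26/5, 2)

T1 translate by (1, -2, -4): (-3, 5, -4) → (-2, 3, -8); (-3, -4, 0) → (-2, -6, -4)
T2 reflect across z = 0: (-2, 3, -8) → (-2, 3, 8); (-2, -6, -4) → (-2, -6, 4)
T3 rotate right-handed about the x-axis with cos θ = -3/5, sin θ = 4/5: (-2, 3, 8) → (-2, -41/5, -12/5); (-2, -6, 4) → (-2, 2/5, -36/5)
T4 translate by (4, -3, 1): (-2, -41/5, -12/5) → (2, -56/5, -7/5); (-2, 2/5, -36/5) → (2, -13/5, -31/5)
T5 scale by (1, -2, -2): (2, -56/5, -7/5) → (2, 112/5, 14/5); (2, -13/5, -31/5) → (2, 26/5, 62/5)
T6 shear: z ← z − 2·y: (2, 112/5, 14/5) → (2, 112/5, -42); (2, 26/5, 62/5) → (2, 26/5, 2)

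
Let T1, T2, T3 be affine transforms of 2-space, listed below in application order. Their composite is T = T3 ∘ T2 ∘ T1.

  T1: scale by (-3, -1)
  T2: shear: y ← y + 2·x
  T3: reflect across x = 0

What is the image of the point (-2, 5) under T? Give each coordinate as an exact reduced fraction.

T1 scale by (-3, -1): (-2, 5) → (6, -5)
T2 shear: y ← y + 2·x: (6, -5) → (6, 7)
T3 reflect across x = 0: (6, 7) → (-6, 7)

T(p) = (-6, 7)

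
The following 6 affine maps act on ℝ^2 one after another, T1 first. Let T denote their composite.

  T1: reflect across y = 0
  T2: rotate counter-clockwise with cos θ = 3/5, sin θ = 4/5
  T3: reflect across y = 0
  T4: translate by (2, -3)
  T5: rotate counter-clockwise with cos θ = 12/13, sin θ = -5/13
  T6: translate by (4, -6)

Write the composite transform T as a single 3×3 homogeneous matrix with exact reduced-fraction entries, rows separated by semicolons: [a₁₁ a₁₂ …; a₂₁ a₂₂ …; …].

T = [16/65 63/65 61/13; -63/65 16/65 -124/13; 0 0 1]

T1 = [1 0 0; 0 -1 0; 0 0 1]
T2·T1 = [3/5 4/5 0; 4/5 -3/5 0; 0 0 1]
T3·…·T1 = [3/5 4/5 0; -4/5 3/5 0; 0 0 1]
T4·…·T1 = [3/5 4/5 2; -4/5 3/5 -3; 0 0 1]
T5·…·T1 = [16/65 63/65 9/13; -63/65 16/65 -46/13; 0 0 1]
T6·…·T1 = [16/65 63/65 61/13; -63/65 16/65 -124/13; 0 0 1]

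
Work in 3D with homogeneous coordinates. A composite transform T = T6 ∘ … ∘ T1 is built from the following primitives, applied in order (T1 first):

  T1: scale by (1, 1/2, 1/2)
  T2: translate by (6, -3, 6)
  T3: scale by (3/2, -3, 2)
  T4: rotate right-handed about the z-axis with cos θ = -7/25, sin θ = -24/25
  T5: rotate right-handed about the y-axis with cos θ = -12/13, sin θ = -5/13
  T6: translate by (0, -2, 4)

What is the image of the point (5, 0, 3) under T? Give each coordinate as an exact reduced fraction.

T1 scale by (1, 1/2, 1/2): (5, 0, 3) → (5, 0, 3/2)
T2 translate by (6, -3, 6): (5, 0, 3/2) → (11, -3, 15/2)
T3 scale by (3/2, -3, 2): (11, -3, 15/2) → (33/2, 9, 15)
T4 rotate right-handed about the z-axis with cos θ = -7/25, sin θ = -24/25: (33/2, 9, 15) → (201/50, -459/25, 15)
T5 rotate right-handed about the y-axis with cos θ = -12/13, sin θ = -5/13: (201/50, -459/25, 15) → (-237/25, -459/25, -123/10)
T6 translate by (0, -2, 4): (-237/25, -459/25, -123/10) → (-237/25, -509/25, -83/10)

T(p) = (-237/25, -509/25, -83/10)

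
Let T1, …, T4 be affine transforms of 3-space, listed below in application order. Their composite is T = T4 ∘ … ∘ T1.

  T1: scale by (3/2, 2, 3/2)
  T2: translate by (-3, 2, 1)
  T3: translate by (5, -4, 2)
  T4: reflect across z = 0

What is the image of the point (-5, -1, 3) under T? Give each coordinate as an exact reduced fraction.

T1 scale by (3/2, 2, 3/2): (-5, -1, 3) → (-15/2, -2, 9/2)
T2 translate by (-3, 2, 1): (-15/2, -2, 9/2) → (-21/2, 0, 11/2)
T3 translate by (5, -4, 2): (-21/2, 0, 11/2) → (-11/2, -4, 15/2)
T4 reflect across z = 0: (-11/2, -4, 15/2) → (-11/2, -4, -15/2)

T(p) = (-11/2, -4, -15/2)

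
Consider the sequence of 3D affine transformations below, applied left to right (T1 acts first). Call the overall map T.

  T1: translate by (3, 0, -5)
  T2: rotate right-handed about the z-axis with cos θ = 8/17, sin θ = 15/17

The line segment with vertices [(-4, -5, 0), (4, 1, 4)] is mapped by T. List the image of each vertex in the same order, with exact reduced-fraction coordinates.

T1 translate by (3, 0, -5): (-4, -5, 0) → (-1, -5, -5); (4, 1, 4) → (7, 1, -1)
T2 rotate right-handed about the z-axis with cos θ = 8/17, sin θ = 15/17: (-1, -5, -5) → (67/17, -55/17, -5); (7, 1, -1) → (41/17, 113/17, -1)

image vertices: (67/17, -55/17, -5), (41/17, 113/17, -1)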